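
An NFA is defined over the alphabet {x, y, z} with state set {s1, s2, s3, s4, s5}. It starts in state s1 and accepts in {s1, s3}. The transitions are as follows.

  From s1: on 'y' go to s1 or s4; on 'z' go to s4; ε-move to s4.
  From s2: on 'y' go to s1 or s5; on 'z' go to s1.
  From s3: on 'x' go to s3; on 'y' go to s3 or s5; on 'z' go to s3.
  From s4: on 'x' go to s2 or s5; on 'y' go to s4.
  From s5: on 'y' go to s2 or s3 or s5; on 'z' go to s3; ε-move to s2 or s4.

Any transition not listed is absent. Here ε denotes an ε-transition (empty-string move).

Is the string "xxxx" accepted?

No

Start: ε-closure({s1}) = {s1, s4}.
Read 'x': s1→∅, s4→{s2, s5}; union {s2, s5}; ε-closure = {s2, s4, s5}.
Read 'x': s2→∅, s4→{s2, s5}, s5→∅; union {s2, s5}; ε-closure = {s2, s4, s5}.
Read 'x': s2→∅, s4→{s2, s5}, s5→∅; union {s2, s5}; ε-closure = {s2, s4, s5}.
Read 'x': s2→∅, s4→{s2, s5}, s5→∅; union {s2, s5}; ε-closure = {s2, s4, s5}.
The final set {s2, s4, s5} contains no accepting state.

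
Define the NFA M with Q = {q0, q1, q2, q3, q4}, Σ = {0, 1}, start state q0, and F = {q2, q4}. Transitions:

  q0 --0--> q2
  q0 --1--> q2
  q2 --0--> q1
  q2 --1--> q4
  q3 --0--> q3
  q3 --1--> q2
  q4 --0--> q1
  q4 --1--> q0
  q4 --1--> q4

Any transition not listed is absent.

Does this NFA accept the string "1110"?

Start in {q0}.
Read '1': q0→{q2}; now {q2}.
Read '1': q2→{q4}; now {q4}.
Read '1': q4→{q0, q4}; now {q0, q4}.
Read '0': q0→{q2}, q4→{q1}; now {q1, q2}.
The final set {q1, q2} contains the accepting state q2.

Yes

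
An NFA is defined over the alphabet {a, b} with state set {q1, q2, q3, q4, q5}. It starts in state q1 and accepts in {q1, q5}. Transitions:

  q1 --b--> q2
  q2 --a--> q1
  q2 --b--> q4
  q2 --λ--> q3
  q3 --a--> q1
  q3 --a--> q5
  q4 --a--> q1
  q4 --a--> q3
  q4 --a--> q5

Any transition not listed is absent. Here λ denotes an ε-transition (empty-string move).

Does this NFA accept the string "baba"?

Start in {q1}.
Read 'b': q1→{q2}; union {q2}; ε-closure = {q2, q3}.
Read 'a': q2→{q1}, q3→{q1, q5}; now {q1, q5}.
Read 'b': q1→{q2}, q5→∅; union {q2}; ε-closure = {q2, q3}.
Read 'a': q2→{q1}, q3→{q1, q5}; now {q1, q5}.
The final set {q1, q5} contains the accepting states q1, q5.

Yes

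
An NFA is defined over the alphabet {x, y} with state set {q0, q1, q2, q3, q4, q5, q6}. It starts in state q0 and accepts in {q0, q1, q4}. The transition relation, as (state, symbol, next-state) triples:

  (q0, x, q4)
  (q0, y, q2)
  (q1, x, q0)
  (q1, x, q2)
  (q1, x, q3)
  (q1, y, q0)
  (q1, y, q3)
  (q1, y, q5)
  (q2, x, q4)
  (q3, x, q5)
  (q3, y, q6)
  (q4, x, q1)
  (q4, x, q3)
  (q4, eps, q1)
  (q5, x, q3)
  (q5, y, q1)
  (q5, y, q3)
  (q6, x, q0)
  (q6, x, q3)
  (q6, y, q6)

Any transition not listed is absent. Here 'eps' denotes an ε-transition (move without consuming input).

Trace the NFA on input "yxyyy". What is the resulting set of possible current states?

{q0, q3, q5, q6}

Start in {q0}.
Read 'y': {q0} → {q2}.
Read 'x': {q2} → {q1, q4}.
Read 'y': {q1, q4} → {q0, q3, q5}.
Read 'y': {q0, q3, q5} → {q1, q2, q3, q6}.
Read 'y': {q1, q2, q3, q6} → {q0, q3, q5, q6}.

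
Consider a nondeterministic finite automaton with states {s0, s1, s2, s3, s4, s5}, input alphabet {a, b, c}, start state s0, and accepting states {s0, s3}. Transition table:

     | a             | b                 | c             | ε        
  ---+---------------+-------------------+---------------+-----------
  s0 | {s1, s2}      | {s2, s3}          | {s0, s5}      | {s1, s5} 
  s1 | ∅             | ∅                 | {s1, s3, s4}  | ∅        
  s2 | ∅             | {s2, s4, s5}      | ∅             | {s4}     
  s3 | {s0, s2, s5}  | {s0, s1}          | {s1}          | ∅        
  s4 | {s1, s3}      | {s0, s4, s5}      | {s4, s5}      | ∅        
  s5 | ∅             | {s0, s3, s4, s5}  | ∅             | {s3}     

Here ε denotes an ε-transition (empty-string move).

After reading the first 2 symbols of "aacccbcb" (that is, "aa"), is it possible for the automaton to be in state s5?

Start: ε-closure({s0}) = {s0, s1, s3, s5}.
Read 'a': s0→{s1, s2}, s1→∅, s3→{s0, s2, s5}, s5→∅; union {s0, s1, s2, s5}; ε-closure = {s0, s1, s2, s3, s4, s5}.
Read 'a': s0→{s1, s2}, s1→∅, s2→∅, s3→{s0, s2, s5}, s4→{s1, s3}, s5→∅; union {s0, s1, s2, s3, s5}; ε-closure = {s0, s1, s2, s3, s4, s5}.
State s5 is in {s0, s1, s2, s3, s4, s5}.

Yes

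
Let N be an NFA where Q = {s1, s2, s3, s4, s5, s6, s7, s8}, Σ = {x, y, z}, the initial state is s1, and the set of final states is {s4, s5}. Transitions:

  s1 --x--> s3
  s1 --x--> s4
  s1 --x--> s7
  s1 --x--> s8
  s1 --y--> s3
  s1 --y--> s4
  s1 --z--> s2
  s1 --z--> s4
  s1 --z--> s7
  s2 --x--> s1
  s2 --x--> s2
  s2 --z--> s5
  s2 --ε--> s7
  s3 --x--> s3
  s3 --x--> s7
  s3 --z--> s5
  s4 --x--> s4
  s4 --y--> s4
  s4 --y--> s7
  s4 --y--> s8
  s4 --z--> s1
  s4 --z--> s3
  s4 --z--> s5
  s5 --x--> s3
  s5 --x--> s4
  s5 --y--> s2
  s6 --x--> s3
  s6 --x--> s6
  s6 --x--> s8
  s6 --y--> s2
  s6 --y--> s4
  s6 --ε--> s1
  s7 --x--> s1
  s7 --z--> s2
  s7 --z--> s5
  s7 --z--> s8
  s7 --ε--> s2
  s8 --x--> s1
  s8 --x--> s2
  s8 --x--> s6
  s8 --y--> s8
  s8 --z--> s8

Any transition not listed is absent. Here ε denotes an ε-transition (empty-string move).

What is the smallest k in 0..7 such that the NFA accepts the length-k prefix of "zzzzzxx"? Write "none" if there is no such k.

1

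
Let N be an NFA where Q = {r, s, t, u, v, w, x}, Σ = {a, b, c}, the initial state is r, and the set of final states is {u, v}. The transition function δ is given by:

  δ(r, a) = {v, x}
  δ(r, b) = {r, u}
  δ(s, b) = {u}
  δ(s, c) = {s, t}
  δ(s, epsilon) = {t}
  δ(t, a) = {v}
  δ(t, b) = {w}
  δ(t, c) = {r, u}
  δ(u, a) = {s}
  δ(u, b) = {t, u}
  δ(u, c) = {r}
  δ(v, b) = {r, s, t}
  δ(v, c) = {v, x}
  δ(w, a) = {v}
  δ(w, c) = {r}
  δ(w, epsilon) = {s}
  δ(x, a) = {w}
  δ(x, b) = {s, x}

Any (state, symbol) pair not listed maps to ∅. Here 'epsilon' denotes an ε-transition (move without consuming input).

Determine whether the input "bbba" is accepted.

Start in {r}.
Read 'b': {r} → {r, u}.
Read 'b': {r, u} → {r, t, u}.
Read 'b': {r, t, u} → {r, s, t, u, w}.
Read 'a': {r, s, t, u, w} → {s, t, v, x}.
The final set {s, t, v, x} contains the accepting state v.

Yes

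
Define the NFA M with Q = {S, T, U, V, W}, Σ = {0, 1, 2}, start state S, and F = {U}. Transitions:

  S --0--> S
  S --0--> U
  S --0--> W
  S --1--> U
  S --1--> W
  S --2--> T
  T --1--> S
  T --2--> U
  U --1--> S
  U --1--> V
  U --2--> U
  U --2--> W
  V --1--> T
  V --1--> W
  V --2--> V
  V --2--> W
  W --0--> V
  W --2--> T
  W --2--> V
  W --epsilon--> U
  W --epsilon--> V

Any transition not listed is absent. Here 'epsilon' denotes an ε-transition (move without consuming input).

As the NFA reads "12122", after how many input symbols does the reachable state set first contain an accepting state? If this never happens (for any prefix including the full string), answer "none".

1

Start in {S}.
Read '1': {S} → {U, V, W}.
None of the earlier sets intersect F, but {U, V, W} does.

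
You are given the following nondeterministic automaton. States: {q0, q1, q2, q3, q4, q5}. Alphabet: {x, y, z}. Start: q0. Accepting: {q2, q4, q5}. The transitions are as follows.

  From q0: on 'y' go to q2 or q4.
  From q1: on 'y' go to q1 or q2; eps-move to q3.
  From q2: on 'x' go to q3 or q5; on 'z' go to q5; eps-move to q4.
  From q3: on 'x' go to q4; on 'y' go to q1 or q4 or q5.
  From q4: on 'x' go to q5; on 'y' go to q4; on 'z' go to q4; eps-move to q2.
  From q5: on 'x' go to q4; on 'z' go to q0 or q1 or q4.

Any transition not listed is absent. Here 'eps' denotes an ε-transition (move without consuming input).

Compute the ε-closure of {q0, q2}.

{q0, q2, q4}

Begin with {q0, q2}.
ε-move q2 → q4; add q4.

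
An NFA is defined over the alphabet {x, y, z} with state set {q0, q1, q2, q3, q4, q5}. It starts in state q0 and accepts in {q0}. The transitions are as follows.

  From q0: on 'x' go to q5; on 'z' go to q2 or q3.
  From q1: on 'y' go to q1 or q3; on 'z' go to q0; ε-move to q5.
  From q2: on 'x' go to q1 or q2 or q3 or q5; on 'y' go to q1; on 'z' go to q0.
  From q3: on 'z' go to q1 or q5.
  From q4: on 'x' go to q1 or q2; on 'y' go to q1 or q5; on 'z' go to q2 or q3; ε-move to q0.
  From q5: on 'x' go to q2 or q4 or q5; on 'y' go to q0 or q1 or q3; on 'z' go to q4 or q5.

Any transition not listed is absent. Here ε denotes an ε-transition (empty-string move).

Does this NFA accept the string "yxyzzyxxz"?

Start in {q0}.
Read 'y': {q0} → ∅.
The set is empty and remains empty for the remaining 8 symbols.
The final set ∅ contains no accepting state.

No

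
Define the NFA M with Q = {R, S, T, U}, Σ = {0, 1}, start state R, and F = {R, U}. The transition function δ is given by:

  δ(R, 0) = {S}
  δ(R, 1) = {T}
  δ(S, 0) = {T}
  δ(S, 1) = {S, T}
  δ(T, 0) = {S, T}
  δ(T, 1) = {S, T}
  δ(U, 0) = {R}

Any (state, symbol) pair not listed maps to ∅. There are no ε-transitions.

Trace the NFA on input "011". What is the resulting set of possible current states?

Start in {R}.
Read '0': R→{S}; now {S}.
Read '1': S→{S, T}; now {S, T}.
Read '1': S→{S, T}, T→{S, T}; now {S, T}.

{S, T}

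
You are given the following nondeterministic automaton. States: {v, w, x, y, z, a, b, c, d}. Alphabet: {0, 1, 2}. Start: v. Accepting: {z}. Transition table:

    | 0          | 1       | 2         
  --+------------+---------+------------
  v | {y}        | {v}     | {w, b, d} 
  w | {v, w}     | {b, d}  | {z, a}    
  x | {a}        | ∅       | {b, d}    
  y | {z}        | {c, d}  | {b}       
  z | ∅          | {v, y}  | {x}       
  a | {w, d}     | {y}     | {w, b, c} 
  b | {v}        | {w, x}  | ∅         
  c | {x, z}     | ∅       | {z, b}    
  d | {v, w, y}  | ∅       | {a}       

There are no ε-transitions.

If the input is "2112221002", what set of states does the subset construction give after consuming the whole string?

Start in {v}.
Read '2': {v} → {w, b, d}.
Read '1': {w, b, d} → {w, x, b, d}.
Read '1': {w, x, b, d} → {w, x, b, d}.
Read '2': {w, x, b, d} → {z, a, b, d}.
Read '2': {z, a, b, d} → {w, x, a, b, c}.
Read '2': {w, x, a, b, c} → {w, z, a, b, c, d}.
Read '1': {w, z, a, b, c, d} → {v, w, x, y, b, d}.
Read '0': {v, w, x, y, b, d} → {v, w, y, z, a}.
Read '0': {v, w, y, z, a} → {v, w, y, z, d}.
Read '2': {v, w, y, z, d} → {w, x, z, a, b, d}.

{w, x, z, a, b, d}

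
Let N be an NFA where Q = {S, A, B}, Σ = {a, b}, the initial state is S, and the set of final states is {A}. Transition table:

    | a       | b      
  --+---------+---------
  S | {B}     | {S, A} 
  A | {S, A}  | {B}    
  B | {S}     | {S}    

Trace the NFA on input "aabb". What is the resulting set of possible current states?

{S, A, B}

Start in {S}.
Read 'a': S→{B}; now {B}.
Read 'a': B→{S}; now {S}.
Read 'b': S→{S, A}; now {S, A}.
Read 'b': S→{S, A}, A→{B}; now {S, A, B}.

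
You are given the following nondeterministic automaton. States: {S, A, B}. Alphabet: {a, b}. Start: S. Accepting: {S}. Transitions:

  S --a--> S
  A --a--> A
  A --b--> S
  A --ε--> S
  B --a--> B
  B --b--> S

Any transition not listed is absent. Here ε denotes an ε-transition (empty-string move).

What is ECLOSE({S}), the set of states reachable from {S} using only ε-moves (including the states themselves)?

{S}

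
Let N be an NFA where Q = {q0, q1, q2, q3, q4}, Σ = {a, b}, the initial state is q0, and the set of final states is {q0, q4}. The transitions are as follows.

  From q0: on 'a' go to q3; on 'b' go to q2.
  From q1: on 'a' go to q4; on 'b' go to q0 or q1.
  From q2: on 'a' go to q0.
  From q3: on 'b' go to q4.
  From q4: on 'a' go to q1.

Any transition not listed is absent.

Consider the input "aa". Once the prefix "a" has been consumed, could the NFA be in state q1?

No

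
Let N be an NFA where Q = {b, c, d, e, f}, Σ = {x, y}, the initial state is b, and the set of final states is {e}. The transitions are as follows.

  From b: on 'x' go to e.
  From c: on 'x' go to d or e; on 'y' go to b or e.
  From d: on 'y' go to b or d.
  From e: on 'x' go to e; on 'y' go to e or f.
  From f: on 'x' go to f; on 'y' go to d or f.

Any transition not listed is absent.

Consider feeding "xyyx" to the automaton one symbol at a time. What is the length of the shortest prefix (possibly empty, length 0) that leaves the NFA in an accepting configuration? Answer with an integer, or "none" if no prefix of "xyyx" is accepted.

1

Start in {b}.
Read 'x': {b} → {e}.
None of the earlier sets intersect F, but {e} does.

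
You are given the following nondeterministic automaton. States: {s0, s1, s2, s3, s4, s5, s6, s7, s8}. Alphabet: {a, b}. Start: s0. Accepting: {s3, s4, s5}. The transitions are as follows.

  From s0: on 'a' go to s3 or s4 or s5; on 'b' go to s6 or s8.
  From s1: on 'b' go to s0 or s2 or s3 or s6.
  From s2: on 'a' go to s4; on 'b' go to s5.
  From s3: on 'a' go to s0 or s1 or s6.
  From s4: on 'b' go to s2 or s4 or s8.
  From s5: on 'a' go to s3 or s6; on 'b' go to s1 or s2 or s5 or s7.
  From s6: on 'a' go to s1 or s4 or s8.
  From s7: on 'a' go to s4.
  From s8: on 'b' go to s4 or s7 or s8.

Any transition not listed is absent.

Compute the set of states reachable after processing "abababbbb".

{s0, s1, s2, s3, s4, s5, s6, s7, s8}

Start in {s0}.
Read 'a': {s0} → {s3, s4, s5}.
Read 'b': {s3, s4, s5} → {s1, s2, s4, s5, s7, s8}.
Read 'a': {s1, s2, s4, s5, s7, s8} → {s3, s4, s6}.
Read 'b': {s3, s4, s6} → {s2, s4, s8}.
Read 'a': {s2, s4, s8} → {s4}.
Read 'b': {s4} → {s2, s4, s8}.
Read 'b': {s2, s4, s8} → {s2, s4, s5, s7, s8}.
Read 'b': {s2, s4, s5, s7, s8} → {s1, s2, s4, s5, s7, s8}.
Read 'b': {s1, s2, s4, s5, s7, s8} → {s0, s1, s2, s3, s4, s5, s6, s7, s8}.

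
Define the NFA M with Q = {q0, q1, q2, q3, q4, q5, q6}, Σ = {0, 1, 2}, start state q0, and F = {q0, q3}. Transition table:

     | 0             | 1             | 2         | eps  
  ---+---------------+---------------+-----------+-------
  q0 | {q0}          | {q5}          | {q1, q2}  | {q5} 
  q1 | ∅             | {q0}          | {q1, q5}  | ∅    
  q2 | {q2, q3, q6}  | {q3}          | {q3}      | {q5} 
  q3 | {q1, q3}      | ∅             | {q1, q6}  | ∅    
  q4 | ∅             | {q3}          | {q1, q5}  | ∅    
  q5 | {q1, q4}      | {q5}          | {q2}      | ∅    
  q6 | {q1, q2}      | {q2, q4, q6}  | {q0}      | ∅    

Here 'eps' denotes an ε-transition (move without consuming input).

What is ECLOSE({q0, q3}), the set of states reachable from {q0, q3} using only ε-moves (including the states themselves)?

{q0, q3, q5}

Begin with {q0, q3}.
ε-move q0 → q5; add q5.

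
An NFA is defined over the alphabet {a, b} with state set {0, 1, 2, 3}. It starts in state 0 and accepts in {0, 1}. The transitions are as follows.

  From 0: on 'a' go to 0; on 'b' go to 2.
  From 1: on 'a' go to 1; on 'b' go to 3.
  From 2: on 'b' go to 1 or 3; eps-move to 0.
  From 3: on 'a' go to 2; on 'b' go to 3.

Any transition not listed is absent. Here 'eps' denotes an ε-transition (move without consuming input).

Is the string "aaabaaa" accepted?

Start in {0}.
Read 'a': {0} → {0}.
Read 'a': {0} → {0}.
Read 'a': {0} → {0}.
Read 'b': {0} → {0, 2}.
Read 'a': {0, 2} → {0}.
Read 'a': {0} → {0}.
Read 'a': {0} → {0}.
The final set {0} contains the accepting state 0.

Yes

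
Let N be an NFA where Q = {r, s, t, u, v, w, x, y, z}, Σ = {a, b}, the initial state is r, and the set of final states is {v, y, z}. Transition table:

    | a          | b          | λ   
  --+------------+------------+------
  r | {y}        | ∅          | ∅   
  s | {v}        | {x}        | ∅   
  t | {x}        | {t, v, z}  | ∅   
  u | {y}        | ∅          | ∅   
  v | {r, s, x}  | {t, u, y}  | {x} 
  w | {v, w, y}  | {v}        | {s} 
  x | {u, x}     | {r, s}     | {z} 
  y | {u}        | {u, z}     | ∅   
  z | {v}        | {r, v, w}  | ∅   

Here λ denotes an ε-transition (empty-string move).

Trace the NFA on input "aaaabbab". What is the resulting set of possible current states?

Start in {r}.
Read 'a': {r} → {y}.
Read 'a': {y} → {u}.
Read 'a': {u} → {y}.
Read 'a': {y} → {u}.
Read 'b': {u} → ∅.
The set is empty and remains empty for the remaining 3 symbols.

∅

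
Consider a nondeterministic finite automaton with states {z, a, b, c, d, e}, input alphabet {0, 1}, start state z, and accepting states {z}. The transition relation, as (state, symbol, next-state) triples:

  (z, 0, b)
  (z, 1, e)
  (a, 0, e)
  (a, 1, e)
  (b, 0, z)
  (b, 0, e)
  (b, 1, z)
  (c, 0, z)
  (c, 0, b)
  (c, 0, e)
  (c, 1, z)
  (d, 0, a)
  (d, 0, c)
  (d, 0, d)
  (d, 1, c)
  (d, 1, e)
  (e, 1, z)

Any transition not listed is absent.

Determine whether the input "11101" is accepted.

Start in {z}.
Read '1': z→{e}; now {e}.
Read '1': e→{z}; now {z}.
Read '1': z→{e}; now {e}.
Read '0': e→∅; now ∅.
The set is empty and remains empty for the remaining 1 symbol.
The final set ∅ contains no accepting state.

No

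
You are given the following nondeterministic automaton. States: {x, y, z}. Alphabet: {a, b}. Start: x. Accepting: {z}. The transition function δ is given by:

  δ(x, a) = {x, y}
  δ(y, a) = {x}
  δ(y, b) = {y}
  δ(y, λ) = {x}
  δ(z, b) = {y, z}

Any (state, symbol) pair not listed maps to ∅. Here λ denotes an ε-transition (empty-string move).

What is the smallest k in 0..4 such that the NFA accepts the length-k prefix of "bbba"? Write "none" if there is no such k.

Start in {x}.
Read 'b': {x} → ∅.
The set is empty and remains empty for the remaining 3 symbols.
No reachable set along the way intersects F.

none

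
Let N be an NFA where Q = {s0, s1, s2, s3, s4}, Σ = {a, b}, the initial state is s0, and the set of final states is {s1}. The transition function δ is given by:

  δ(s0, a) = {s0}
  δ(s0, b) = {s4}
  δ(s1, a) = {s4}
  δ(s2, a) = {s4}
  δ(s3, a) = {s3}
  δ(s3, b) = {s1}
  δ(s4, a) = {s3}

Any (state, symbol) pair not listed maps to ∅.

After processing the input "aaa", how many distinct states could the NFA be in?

Start in {s0}.
Read 'a': s0→{s0}; now {s0}.
Read 'a': s0→{s0}; now {s0}.
Read 'a': s0→{s0}; now {s0}.
That set has 1 state.

1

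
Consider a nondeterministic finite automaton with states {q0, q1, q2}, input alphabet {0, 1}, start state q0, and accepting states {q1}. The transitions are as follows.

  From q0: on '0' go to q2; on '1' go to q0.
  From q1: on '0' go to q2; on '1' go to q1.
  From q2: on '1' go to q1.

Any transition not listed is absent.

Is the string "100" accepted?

No

Start in {q0}.
Read '1': q0→{q0}; now {q0}.
Read '0': q0→{q2}; now {q2}.
Read '0': q2→∅; now ∅.
The final set ∅ contains no accepting state.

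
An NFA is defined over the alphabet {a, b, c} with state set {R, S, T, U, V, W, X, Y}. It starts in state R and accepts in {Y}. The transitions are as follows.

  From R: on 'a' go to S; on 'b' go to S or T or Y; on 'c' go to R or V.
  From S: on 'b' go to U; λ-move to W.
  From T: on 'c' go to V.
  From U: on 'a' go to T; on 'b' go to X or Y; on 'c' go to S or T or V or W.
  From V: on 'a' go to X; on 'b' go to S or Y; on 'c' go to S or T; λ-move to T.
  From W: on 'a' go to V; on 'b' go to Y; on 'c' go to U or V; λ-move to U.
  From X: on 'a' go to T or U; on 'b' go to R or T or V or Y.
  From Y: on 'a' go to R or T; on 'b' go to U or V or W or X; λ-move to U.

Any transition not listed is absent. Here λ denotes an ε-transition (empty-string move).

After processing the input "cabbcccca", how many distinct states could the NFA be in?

6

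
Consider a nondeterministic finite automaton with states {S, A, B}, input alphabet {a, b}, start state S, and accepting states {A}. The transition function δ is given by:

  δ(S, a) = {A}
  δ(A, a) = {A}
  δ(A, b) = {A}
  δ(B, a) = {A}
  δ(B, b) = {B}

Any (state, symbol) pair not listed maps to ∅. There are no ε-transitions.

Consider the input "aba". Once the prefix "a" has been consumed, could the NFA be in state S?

Start in {S}.
Read 'a': {S} → {A}.
State S is not in {A}.

No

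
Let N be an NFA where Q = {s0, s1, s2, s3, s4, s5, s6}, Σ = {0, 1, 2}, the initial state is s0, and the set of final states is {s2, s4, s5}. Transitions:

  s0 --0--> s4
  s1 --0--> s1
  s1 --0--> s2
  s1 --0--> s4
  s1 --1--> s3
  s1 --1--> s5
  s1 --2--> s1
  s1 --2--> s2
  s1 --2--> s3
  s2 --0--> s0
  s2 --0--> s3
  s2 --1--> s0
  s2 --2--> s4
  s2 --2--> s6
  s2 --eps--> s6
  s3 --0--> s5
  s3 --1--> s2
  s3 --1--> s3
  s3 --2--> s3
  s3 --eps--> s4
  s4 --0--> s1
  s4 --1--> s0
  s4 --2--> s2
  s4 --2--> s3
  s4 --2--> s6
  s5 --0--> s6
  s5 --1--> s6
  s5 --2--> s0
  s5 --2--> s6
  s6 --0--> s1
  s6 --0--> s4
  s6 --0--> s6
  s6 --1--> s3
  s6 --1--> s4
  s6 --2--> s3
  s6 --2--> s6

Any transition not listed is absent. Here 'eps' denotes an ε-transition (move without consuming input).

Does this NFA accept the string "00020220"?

Start in {s0}.
Read '0': {s0} → {s4}.
Read '0': {s4} → {s1}.
Read '0': {s1} → {s1, s2, s4, s6}.
Read '2': {s1, s2, s4, s6} → {s1, s2, s3, s4, s6}.
Read '0': {s1, s2, s3, s4, s6} → {s0, s1, s2, s3, s4, s5, s6}.
Read '2': {s0, s1, s2, s3, s4, s5, s6} → {s0, s1, s2, s3, s4, s6}.
Read '2': {s0, s1, s2, s3, s4, s6} → {s1, s2, s3, s4, s6}.
Read '0': {s1, s2, s3, s4, s6} → {s0, s1, s2, s3, s4, s5, s6}.
The final set {s0, s1, s2, s3, s4, s5, s6} contains the accepting states s2, s4, s5.

Yes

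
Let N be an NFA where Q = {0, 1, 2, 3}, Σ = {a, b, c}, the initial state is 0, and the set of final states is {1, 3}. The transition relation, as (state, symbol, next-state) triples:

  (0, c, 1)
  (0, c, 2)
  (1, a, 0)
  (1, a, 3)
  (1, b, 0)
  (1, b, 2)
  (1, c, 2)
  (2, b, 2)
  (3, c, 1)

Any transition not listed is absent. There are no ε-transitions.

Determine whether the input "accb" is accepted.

Start in {0}.
Read 'a': 0→∅; now ∅.
The set is empty and remains empty for the remaining 3 symbols.
The final set ∅ contains no accepting state.

No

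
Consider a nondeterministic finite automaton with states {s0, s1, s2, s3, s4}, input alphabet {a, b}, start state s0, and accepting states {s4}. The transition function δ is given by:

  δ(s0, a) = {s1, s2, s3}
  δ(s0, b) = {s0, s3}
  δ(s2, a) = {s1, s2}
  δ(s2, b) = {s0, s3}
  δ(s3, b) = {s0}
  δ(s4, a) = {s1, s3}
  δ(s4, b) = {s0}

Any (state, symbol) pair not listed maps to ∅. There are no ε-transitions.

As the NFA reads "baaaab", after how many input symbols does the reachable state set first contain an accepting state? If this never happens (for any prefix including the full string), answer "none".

Start in {s0}.
Read 'b': {s0} → {s0, s3}.
Read 'a': {s0, s3} → {s1, s2, s3}.
Read 'a': {s1, s2, s3} → {s1, s2}.
Read 'a': {s1, s2} → {s1, s2}.
Read 'a': {s1, s2} → {s1, s2}.
Read 'b': {s1, s2} → {s0, s3}.
No reachable set along the way intersects F.

none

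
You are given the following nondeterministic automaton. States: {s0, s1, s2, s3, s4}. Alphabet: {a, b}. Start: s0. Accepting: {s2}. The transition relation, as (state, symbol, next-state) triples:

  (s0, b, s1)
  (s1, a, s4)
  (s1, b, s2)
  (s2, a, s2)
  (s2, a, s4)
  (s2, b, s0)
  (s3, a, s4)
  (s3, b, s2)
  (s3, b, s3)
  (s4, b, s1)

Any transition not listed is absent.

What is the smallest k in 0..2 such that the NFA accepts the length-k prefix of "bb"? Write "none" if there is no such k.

2

Start in {s0}.
Read 'b': s0→{s1}; now {s1}.
Read 'b': s1→{s2}; now {s2}.
None of the earlier sets intersect F, but {s2} does.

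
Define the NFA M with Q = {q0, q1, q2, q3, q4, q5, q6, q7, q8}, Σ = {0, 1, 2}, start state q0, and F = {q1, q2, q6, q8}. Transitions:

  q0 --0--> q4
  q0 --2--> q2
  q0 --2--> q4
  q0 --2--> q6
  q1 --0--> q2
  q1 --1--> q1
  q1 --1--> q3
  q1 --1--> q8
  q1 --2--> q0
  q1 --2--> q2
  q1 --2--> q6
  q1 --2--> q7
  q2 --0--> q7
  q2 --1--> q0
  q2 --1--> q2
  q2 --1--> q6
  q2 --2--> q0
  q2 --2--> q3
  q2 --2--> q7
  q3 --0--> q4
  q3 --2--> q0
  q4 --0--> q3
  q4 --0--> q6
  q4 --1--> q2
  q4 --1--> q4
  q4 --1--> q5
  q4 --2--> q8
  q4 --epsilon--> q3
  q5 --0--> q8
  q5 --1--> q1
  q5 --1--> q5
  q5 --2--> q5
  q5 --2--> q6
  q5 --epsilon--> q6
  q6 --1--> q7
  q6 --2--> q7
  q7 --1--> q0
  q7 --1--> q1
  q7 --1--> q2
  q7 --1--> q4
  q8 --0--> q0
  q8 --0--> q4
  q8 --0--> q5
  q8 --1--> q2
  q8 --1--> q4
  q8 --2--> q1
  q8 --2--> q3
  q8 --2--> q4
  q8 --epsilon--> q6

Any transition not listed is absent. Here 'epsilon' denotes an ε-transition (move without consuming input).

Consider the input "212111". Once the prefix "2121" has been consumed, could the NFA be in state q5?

Start in {q0}.
Read '2': q0→{q2, q4, q6}; union {q2, q4, q6}; ε-closure = {q2, q3, q4, q6}.
Read '1': q2→{q0, q2, q6}, q3→∅, q4→{q2, q4, q5}, q6→{q7}; union {q0, q2, q4, q5, q6, q7}; ε-closure = {q0, q2, q3, q4, q5, q6, q7}.
Read '2': q0→{q2, q4, q6}, q2→{q0, q3, q7}, q3→{q0}, q4→{q8}, q5→{q5, q6}, q6→{q7}, q7→∅; now {q0, q2, q3, q4, q5, q6, q7, q8}.
Read '1': q0→∅, q2→{q0, q2, q6}, q3→∅, q4→{q2, q4, q5}, q5→{q1, q5}, q6→{q7}, q7→{q0, q1, q2, q4}, q8→{q2, q4}; union {q0, q1, q2, q4, q5, q6, q7}; ε-closure = {q0, q1, q2, q3, q4, q5, q6, q7}.
State q5 is in {q0, q1, q2, q3, q4, q5, q6, q7}.

Yes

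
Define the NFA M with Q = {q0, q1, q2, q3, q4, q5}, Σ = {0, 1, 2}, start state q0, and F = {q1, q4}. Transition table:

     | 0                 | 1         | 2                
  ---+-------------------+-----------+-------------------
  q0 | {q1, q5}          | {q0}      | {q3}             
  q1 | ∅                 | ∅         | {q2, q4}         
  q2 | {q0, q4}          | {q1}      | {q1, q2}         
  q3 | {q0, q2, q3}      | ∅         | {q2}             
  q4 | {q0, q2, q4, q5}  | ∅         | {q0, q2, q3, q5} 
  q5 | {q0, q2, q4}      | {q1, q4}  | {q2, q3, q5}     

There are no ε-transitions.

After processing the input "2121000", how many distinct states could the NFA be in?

0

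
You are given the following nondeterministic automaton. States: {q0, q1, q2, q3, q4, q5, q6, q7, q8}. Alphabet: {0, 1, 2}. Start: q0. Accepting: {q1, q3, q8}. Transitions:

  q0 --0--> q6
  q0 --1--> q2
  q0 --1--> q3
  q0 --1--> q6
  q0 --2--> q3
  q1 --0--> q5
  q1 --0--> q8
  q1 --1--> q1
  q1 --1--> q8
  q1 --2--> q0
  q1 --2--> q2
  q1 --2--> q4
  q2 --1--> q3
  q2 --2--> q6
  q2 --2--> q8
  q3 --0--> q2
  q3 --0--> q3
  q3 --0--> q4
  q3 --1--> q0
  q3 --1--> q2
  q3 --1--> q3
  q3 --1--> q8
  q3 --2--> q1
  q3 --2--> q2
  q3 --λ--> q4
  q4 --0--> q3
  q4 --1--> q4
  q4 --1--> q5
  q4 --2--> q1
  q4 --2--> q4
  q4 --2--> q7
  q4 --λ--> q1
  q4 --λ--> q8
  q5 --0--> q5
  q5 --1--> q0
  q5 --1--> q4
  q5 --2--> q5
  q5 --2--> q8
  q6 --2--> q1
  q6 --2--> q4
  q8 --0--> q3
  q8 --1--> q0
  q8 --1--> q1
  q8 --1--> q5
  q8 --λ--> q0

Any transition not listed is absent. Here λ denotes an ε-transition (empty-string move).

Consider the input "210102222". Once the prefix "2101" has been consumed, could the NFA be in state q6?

Yes

Start in {q0}.
Read '2': {q0} → {q0, q1, q3, q4, q8}.
Read '1': {q0, q1, q3, q4, q8} → {q0, q1, q2, q3, q4, q5, q6, q8}.
Read '0': {q0, q1, q2, q3, q4, q5, q6, q8} → {q0, q1, q2, q3, q4, q5, q6, q8}.
Read '1': {q0, q1, q2, q3, q4, q5, q6, q8} → {q0, q1, q2, q3, q4, q5, q6, q8}.
State q6 is in {q0, q1, q2, q3, q4, q5, q6, q8}.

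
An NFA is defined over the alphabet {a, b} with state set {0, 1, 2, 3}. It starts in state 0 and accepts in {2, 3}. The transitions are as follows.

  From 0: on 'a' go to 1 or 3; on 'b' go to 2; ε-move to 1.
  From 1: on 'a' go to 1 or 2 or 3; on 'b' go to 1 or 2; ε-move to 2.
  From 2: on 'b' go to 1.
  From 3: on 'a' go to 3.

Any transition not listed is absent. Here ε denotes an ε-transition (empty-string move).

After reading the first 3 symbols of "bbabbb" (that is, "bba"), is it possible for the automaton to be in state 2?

Start: ε-closure({0}) = {0, 1, 2}.
Read 'b': {0, 1, 2} → {1, 2}.
Read 'b': {1, 2} → {1, 2}.
Read 'a': {1, 2} → {1, 2, 3}.
State 2 is in {1, 2, 3}.

Yes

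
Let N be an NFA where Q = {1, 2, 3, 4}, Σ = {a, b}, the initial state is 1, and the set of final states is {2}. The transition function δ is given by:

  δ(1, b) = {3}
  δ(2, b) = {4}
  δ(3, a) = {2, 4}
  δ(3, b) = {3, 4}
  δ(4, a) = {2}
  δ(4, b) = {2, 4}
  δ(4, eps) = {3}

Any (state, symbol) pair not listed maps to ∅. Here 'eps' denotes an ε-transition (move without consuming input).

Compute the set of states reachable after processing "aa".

∅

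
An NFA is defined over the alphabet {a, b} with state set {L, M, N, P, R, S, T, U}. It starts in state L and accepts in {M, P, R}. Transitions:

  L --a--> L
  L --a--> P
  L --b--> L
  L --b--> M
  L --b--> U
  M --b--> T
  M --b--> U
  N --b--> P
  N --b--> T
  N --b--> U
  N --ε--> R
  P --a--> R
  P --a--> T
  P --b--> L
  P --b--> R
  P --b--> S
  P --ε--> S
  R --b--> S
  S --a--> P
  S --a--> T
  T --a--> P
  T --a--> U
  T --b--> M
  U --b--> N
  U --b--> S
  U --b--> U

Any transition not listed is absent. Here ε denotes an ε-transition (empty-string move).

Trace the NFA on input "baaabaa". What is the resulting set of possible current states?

{L, P, R, S, T, U}

Start in {L}.
Read 'b': {L} → {L, M, U}.
Read 'a': {L, M, U} → {L, P, S}.
Read 'a': {L, P, S} → {L, P, R, S, T}.
Read 'a': {L, P, R, S, T} → {L, P, R, S, T, U}.
Read 'b': {L, P, R, S, T, U} → {L, M, N, R, S, U}.
Read 'a': {L, M, N, R, S, U} → {L, P, S, T}.
Read 'a': {L, P, S, T} → {L, P, R, S, T, U}.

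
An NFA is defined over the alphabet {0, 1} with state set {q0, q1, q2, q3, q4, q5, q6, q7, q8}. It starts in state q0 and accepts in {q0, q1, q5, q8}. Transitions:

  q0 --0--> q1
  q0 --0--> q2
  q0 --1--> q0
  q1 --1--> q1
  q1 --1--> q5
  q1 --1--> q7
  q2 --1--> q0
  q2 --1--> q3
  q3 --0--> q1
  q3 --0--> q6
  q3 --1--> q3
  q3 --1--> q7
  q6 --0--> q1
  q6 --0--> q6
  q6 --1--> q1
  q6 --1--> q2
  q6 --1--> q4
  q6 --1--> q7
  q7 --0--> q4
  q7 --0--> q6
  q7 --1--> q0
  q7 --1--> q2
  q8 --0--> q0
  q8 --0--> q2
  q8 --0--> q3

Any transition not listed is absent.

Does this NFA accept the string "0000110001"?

No

Start in {q0}.
Read '0': q0→{q1, q2}; now {q1, q2}.
Read '0': q1→∅, q2→∅; now ∅.
The set is empty and remains empty for the remaining 8 symbols.
The final set ∅ contains no accepting state.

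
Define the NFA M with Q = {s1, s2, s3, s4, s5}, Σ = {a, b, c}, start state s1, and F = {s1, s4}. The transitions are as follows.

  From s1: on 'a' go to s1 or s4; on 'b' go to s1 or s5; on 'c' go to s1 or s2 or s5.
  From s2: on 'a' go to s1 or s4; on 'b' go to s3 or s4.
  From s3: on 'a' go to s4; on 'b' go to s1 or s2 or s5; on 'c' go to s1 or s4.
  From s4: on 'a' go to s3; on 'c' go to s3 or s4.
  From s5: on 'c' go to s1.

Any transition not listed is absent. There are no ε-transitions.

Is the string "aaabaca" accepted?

Yes

Start in {s1}.
Read 'a': {s1} → {s1, s4}.
Read 'a': {s1, s4} → {s1, s3, s4}.
Read 'a': {s1, s3, s4} → {s1, s3, s4}.
Read 'b': {s1, s3, s4} → {s1, s2, s5}.
Read 'a': {s1, s2, s5} → {s1, s4}.
Read 'c': {s1, s4} → {s1, s2, s3, s4, s5}.
Read 'a': {s1, s2, s3, s4, s5} → {s1, s3, s4}.
The final set {s1, s3, s4} contains the accepting states s1, s4.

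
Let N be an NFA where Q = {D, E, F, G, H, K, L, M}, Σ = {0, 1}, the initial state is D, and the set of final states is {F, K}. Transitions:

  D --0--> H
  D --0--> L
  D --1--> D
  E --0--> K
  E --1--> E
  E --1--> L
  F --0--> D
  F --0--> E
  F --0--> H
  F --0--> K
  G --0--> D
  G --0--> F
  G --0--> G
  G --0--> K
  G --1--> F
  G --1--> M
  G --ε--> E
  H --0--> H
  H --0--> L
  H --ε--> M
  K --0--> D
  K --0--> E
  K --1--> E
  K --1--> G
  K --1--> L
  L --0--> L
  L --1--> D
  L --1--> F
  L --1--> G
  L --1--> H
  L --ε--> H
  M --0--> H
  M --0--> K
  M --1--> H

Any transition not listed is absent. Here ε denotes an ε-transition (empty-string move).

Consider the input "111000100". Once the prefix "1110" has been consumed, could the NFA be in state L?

Yes

Start in {D}.
Read '1': D→{D}; now {D}.
Read '1': D→{D}; now {D}.
Read '1': D→{D}; now {D}.
Read '0': D→{H, L}; union {H, L}; ε-closure = {H, L, M}.
State L is in {H, L, M}.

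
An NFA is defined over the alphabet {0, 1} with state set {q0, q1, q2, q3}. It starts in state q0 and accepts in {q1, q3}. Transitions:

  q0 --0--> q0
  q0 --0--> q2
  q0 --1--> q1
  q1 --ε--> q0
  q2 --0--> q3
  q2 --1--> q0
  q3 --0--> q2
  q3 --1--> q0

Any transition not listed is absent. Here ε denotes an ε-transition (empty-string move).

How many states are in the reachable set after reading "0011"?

Start in {q0}.
Read '0': {q0} → {q0, q2}.
Read '0': {q0, q2} → {q0, q2, q3}.
Read '1': {q0, q2, q3} → {q0, q1}.
Read '1': {q0, q1} → {q0, q1}.
That set has 2 states.

2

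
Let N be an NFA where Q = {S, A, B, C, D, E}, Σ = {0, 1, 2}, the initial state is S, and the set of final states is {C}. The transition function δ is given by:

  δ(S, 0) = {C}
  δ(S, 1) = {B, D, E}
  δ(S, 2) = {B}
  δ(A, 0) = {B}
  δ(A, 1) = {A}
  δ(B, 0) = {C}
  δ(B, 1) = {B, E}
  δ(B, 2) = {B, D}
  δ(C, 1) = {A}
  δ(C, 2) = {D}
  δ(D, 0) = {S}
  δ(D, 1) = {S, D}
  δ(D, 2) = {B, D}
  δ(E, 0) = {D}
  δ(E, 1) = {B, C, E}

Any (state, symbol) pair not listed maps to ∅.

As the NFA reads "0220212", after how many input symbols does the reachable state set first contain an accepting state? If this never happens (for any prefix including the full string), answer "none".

1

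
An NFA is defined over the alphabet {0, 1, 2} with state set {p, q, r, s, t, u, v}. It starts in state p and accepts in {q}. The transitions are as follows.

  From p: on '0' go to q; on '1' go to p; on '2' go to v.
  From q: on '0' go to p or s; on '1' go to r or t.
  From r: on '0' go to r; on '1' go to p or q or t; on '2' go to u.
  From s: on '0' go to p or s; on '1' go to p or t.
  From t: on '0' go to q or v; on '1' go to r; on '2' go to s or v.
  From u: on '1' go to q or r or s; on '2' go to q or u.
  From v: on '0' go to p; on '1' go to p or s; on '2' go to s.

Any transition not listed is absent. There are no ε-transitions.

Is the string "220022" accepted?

Start in {p}.
Read '2': {p} → {v}.
Read '2': {v} → {s}.
Read '0': {s} → {p, s}.
Read '0': {p, s} → {p, q, s}.
Read '2': {p, q, s} → {v}.
Read '2': {v} → {s}.
The final set {s} contains no accepting state.

No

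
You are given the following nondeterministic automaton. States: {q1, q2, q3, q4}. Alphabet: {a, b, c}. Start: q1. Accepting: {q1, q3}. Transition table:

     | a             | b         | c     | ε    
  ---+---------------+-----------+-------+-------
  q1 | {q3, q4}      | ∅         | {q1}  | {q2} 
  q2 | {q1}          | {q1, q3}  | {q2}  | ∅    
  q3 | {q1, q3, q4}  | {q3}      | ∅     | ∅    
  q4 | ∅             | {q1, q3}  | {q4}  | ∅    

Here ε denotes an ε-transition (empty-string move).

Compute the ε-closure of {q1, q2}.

Begin with {q1, q2}.
No ε-moves leave this set, so the closure equals the set itself.

{q1, q2}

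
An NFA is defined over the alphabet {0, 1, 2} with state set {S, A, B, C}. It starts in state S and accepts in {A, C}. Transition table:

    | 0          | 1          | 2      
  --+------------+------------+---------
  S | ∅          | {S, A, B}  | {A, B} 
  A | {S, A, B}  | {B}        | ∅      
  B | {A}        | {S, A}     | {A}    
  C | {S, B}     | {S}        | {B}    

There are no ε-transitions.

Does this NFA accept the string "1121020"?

Start in {S}.
Read '1': S→{S, A, B}; now {S, A, B}.
Read '1': S→{S, A, B}, A→{B}, B→{S, A}; now {S, A, B}.
Read '2': S→{A, B}, A→∅, B→{A}; now {A, B}.
Read '1': A→{B}, B→{S, A}; now {S, A, B}.
Read '0': S→∅, A→{S, A, B}, B→{A}; now {S, A, B}.
Read '2': S→{A, B}, A→∅, B→{A}; now {A, B}.
Read '0': A→{S, A, B}, B→{A}; now {S, A, B}.
The final set {S, A, B} contains the accepting state A.

Yes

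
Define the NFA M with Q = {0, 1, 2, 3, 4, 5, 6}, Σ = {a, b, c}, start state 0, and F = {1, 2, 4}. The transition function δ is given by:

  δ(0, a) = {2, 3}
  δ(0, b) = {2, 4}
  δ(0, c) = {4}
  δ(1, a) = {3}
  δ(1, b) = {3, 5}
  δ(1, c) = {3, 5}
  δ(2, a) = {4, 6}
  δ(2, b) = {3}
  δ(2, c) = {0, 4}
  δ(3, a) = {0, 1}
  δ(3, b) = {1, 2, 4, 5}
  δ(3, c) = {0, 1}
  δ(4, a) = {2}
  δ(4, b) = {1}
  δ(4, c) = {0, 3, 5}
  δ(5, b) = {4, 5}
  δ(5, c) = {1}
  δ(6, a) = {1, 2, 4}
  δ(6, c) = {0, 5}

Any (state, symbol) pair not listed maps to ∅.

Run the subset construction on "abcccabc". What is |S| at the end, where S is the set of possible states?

Start in {0}.
Read 'a': 0→{2, 3}; now {2, 3}.
Read 'b': 2→{3}, 3→{1, 2, 4, 5}; now {1, 2, 3, 4, 5}.
Read 'c': 1→{3, 5}, 2→{0, 4}, 3→{0, 1}, 4→{0, 3, 5}, 5→{1}; now {0, 1, 3, 4, 5}.
Read 'c': 0→{4}, 1→{3, 5}, 3→{0, 1}, 4→{0, 3, 5}, 5→{1}; now {0, 1, 3, 4, 5}.
Read 'c': 0→{4}, 1→{3, 5}, 3→{0, 1}, 4→{0, 3, 5}, 5→{1}; now {0, 1, 3, 4, 5}.
Read 'a': 0→{2, 3}, 1→{3}, 3→{0, 1}, 4→{2}, 5→∅; now {0, 1, 2, 3}.
Read 'b': 0→{2, 4}, 1→{3, 5}, 2→{3}, 3→{1, 2, 4, 5}; now {1, 2, 3, 4, 5}.
Read 'c': 1→{3, 5}, 2→{0, 4}, 3→{0, 1}, 4→{0, 3, 5}, 5→{1}; now {0, 1, 3, 4, 5}.
That set has 5 states.

5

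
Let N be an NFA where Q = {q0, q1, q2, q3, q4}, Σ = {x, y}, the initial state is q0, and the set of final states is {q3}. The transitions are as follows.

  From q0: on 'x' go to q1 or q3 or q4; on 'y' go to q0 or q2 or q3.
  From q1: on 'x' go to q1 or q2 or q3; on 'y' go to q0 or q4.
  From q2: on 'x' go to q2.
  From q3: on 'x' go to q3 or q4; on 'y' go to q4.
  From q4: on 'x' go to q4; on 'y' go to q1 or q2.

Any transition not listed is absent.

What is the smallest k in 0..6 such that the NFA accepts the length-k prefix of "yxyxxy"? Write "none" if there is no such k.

1

Start in {q0}.
Read 'y': q0→{q0, q2, q3}; now {q0, q2, q3}.
None of the earlier sets intersect F, but {q0, q2, q3} does.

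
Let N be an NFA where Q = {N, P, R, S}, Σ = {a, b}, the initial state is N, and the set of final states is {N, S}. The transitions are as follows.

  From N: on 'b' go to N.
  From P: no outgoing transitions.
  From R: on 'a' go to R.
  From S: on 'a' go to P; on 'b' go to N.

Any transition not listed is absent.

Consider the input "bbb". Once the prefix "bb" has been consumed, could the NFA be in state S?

Start in {N}.
Read 'b': {N} → {N}.
Read 'b': {N} → {N}.
State S is not in {N}.

No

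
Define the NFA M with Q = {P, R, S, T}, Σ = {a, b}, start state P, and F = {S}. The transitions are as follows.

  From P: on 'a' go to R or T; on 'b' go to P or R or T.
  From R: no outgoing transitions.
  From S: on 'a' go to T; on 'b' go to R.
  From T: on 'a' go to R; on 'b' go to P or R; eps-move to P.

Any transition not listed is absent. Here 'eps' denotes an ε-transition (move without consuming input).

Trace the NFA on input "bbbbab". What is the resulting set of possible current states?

Start in {P}.
Read 'b': P→{P, R, T}; now {P, R, T}.
Read 'b': P→{P, R, T}, R→∅, T→{P, R}; now {P, R, T}.
Read 'b': P→{P, R, T}, R→∅, T→{P, R}; now {P, R, T}.
Read 'b': P→{P, R, T}, R→∅, T→{P, R}; now {P, R, T}.
Read 'a': P→{R, T}, R→∅, T→{R}; union {R, T}; ε-closure = {P, R, T}.
Read 'b': P→{P, R, T}, R→∅, T→{P, R}; now {P, R, T}.

{P, R, T}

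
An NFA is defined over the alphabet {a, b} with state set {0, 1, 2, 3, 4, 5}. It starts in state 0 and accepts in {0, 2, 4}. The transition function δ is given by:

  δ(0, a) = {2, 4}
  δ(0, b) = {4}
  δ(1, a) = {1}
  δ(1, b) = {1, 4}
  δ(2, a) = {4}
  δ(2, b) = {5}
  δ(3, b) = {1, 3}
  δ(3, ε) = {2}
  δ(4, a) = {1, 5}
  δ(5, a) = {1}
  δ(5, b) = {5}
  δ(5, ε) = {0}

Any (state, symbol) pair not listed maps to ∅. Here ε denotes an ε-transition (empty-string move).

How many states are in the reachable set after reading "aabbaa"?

5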